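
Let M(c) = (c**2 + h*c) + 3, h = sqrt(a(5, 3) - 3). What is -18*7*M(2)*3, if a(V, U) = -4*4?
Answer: -2646 - 756*I*sqrt(19) ≈ -2646.0 - 3295.3*I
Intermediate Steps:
a(V, U) = -16
h = I*sqrt(19) (h = sqrt(-16 - 3) = sqrt(-19) = I*sqrt(19) ≈ 4.3589*I)
M(c) = 3 + c**2 + I*c*sqrt(19) (M(c) = (c**2 + (I*sqrt(19))*c) + 3 = (c**2 + I*c*sqrt(19)) + 3 = 3 + c**2 + I*c*sqrt(19))
-18*7*M(2)*3 = -18*7*(3 + 2**2 + I*2*sqrt(19))*3 = -18*7*(3 + 4 + 2*I*sqrt(19))*3 = -18*7*(7 + 2*I*sqrt(19))*3 = -18*(49 + 14*I*sqrt(19))*3 = -18*(147 + 42*I*sqrt(19)) = -2646 - 756*I*sqrt(19)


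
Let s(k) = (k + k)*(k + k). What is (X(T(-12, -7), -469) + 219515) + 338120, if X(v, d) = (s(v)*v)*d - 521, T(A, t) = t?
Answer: 1200582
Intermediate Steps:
s(k) = 4*k**2 (s(k) = (2*k)*(2*k) = 4*k**2)
X(v, d) = -521 + 4*d*v**3 (X(v, d) = ((4*v**2)*v)*d - 521 = (4*v**3)*d - 521 = 4*d*v**3 - 521 = -521 + 4*d*v**3)
(X(T(-12, -7), -469) + 219515) + 338120 = ((-521 + 4*(-469)*(-7)**3) + 219515) + 338120 = ((-521 + 4*(-469)*(-343)) + 219515) + 338120 = ((-521 + 643468) + 219515) + 338120 = (642947 + 219515) + 338120 = 862462 + 338120 = 1200582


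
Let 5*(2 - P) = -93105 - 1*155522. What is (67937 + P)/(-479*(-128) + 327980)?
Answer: 294161/973230 ≈ 0.30225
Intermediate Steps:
P = 248637/5 (P = 2 - (-93105 - 1*155522)/5 = 2 - (-93105 - 155522)/5 = 2 - ⅕*(-248627) = 2 + 248627/5 = 248637/5 ≈ 49727.)
(67937 + P)/(-479*(-128) + 327980) = (67937 + 248637/5)/(-479*(-128) + 327980) = 588322/(5*(61312 + 327980)) = (588322/5)/389292 = (588322/5)*(1/389292) = 294161/973230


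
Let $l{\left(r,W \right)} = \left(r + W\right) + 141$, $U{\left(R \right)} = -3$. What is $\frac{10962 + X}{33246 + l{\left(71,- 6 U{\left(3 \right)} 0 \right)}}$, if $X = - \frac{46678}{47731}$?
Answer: $\frac{261590272}{798491899} \approx 0.32761$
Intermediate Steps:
$X = - \frac{46678}{47731}$ ($X = \left(-46678\right) \frac{1}{47731} = - \frac{46678}{47731} \approx -0.97794$)
$l{\left(r,W \right)} = 141 + W + r$ ($l{\left(r,W \right)} = \left(W + r\right) + 141 = 141 + W + r$)
$\frac{10962 + X}{33246 + l{\left(71,- 6 U{\left(3 \right)} 0 \right)}} = \frac{10962 - \frac{46678}{47731}}{33246 + \left(141 + \left(-6\right) \left(-3\right) 0 + 71\right)} = \frac{523180544}{47731 \left(33246 + \left(141 + 18 \cdot 0 + 71\right)\right)} = \frac{523180544}{47731 \left(33246 + \left(141 + 0 + 71\right)\right)} = \frac{523180544}{47731 \left(33246 + 212\right)} = \frac{523180544}{47731 \cdot 33458} = \frac{523180544}{47731} \cdot \frac{1}{33458} = \frac{261590272}{798491899}$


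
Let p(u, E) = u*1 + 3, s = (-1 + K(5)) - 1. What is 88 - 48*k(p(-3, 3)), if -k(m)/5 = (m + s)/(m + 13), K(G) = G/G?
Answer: 904/13 ≈ 69.538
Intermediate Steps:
K(G) = 1
s = -1 (s = (-1 + 1) - 1 = 0 - 1 = -1)
p(u, E) = 3 + u (p(u, E) = u + 3 = 3 + u)
k(m) = -5*(-1 + m)/(13 + m) (k(m) = -5*(m - 1)/(m + 13) = -5*(-1 + m)/(13 + m))
88 - 48*k(p(-3, 3)) = 88 - 240*(1 - (3 - 3))/(13 + (3 - 3)) = 88 - 240*(1 - 1*0)/(13 + 0) = 88 - 240*(1 + 0)/13 = 88 - 240/13 = 904/13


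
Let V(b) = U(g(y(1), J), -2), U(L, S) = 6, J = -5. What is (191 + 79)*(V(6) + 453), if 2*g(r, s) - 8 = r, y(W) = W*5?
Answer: 123930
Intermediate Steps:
y(W) = 5*W
g(r, s) = 4 + r/2
V(b) = 6
(191 + 79)*(V(6) + 453) = (191 + 79)*(6 + 453) = 270*459 = 123930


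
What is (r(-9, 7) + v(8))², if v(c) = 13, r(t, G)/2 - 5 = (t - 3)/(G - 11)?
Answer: 841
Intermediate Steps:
r(t, G) = 10 + 2*(-3 + t)/(-11 + G) (r(t, G) = 10 + 2*((t - 3)/(G - 11)) = 10 + 2*((-3 + t)/(-11 + G)) = 10 + 2*(-3 + t)/(-11 + G))
(r(-9, 7) + v(8))² = (2*(-58 - 9 + 5*7)/(-11 + 7) + 13)² = (2*(-58 - 9 + 35)/(-4) + 13)² = (2*(-¼)*(-32) + 13)² = (16 + 13)² = 29² = 841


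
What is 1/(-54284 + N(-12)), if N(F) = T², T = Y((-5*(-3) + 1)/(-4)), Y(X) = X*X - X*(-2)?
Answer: -1/54220 ≈ -1.8443e-5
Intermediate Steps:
Y(X) = X² + 2*X (Y(X) = X² - (-2)*X = X² + 2*X)
T = 8 (T = ((-5*(-3) + 1)/(-4))*(2 + (-5*(-3) + 1)/(-4)) = ((15 + 1)*(-¼))*(2 + (15 + 1)*(-¼)) = (16*(-¼))*(2 + 16*(-¼)) = -4*(2 - 4) = -4*(-2) = 8)
N(F) = 64 (N(F) = 8² = 64)
1/(-54284 + N(-12)) = 1/(-54284 + 64) = 1/(-54220) = -1/54220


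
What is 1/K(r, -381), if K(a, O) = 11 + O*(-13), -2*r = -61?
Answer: 1/4964 ≈ 0.00020145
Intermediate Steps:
r = 61/2 (r = -1/2*(-61) = 61/2 ≈ 30.500)
K(a, O) = 11 - 13*O
1/K(r, -381) = 1/(11 - 13*(-381)) = 1/(11 + 4953) = 1/4964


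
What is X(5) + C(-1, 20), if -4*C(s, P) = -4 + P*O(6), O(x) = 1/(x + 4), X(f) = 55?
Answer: 111/2 ≈ 55.500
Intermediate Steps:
O(x) = 1/(4 + x)
C(s, P) = 1 - P/40 (C(s, P) = -(-4 + P/(4 + 6))/4 = -(-4 + P/10)/4 = 1 - P/40)
X(5) + C(-1, 20) = 55 + (1 - 1/40*20) = 55 + (1 - ½) = 55 + ½ = 111/2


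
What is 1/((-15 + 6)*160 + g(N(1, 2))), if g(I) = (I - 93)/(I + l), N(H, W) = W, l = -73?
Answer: -71/102149 ≈ -0.00069506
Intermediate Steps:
g(I) = (-93 + I)/(-73 + I) (g(I) = (I - 93)/(I - 73) = (-93 + I)/(-73 + I))
1/((-15 + 6)*160 + g(N(1, 2))) = 1/((-15 + 6)*160 + (-93 + 2)/(-73 + 2)) = 1/(-9*160 - 91/(-71)) = 1/(-1440 - 1/71*(-91)) = 1/(-1440 + 91/71) = 1/(-102149/71) = -71/102149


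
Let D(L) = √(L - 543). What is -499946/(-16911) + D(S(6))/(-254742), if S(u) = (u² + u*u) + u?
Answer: 499946/16911 - I*√465/254742 ≈ 29.563 - 8.465e-5*I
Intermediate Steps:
S(u) = u + 2*u² (S(u) = (u² + u²) + u = 2*u² + u = u + 2*u²)
D(L) = √(-543 + L)
-499946/(-16911) + D(S(6))/(-254742) = -499946/(-16911) + √(-543 + 6*(1 + 2*6))/(-254742) = -499946*(-1/16911) + √(-543 + 6*(1 + 12))*(-1/254742) = 499946/16911 + √(-543 + 6*13)*(-1/254742) = 499946/16911 + √(-543 + 78)*(-1/254742) = 499946/16911 + √(-465)*(-1/254742) = 499946/16911 + (I*√465)*(-1/254742) = 499946/16911 - I*√465/254742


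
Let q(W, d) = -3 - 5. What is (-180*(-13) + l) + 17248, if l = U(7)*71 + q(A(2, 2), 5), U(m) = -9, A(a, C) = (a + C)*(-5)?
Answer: 18941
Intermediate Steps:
A(a, C) = -5*C - 5*a (A(a, C) = (C + a)*(-5) = -5*C - 5*a)
q(W, d) = -8
l = -647 (l = -9*71 - 8 = -639 - 8 = -647)
(-180*(-13) + l) + 17248 = (-180*(-13) - 647) + 17248 = (2340 - 647) + 17248 = 1693 + 17248 = 18941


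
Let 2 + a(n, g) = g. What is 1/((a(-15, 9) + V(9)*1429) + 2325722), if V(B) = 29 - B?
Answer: 1/2354309 ≈ 4.2475e-7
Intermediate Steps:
a(n, g) = -2 + g
1/((a(-15, 9) + V(9)*1429) + 2325722) = 1/(((-2 + 9) + (29 - 1*9)*1429) + 2325722) = 1/((7 + (29 - 9)*1429) + 2325722) = 1/((7 + 20*1429) + 2325722) = 1/((7 + 28580) + 2325722) = 1/(28587 + 2325722) = 1/2354309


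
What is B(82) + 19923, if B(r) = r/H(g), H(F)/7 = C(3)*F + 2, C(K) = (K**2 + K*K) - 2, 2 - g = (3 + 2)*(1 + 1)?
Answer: 8786002/441 ≈ 19923.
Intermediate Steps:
g = -8 (g = 2 - (3 + 2)*(1 + 1) = 2 - 5*2 = 2 - 1*10 = 2 - 10 = -8)
C(K) = -2 + 2*K**2 (C(K) = (K**2 + K**2) - 2 = 2*K**2 - 2 = -2 + 2*K**2)
H(F) = 14 + 112*F (H(F) = 7*((-2 + 2*3**2)*F + 2) = 7*((-2 + 2*9)*F + 2) = 7*((-2 + 18)*F + 2) = 7*(16*F + 2) = 7*(2 + 16*F) = 14 + 112*F)
B(r) = -r/882 (B(r) = r/(14 + 112*(-8)) = r/(14 - 896) = r/(-882) = r*(-1/882) = -r/882)
B(82) + 19923 = -1/882*82 + 19923 = -41/441 + 19923 = 8786002/441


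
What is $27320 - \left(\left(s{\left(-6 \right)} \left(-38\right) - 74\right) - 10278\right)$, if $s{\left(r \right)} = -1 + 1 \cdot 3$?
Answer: $37748$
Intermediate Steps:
$s{\left(r \right)} = 2$ ($s{\left(r \right)} = -1 + 3 = 2$)
$27320 - \left(\left(s{\left(-6 \right)} \left(-38\right) - 74\right) - 10278\right) = 27320 - \left(\left(2 \left(-38\right) - 74\right) - 10278\right) = 27320 - \left(\left(-76 - 74\right) - 10278\right) = 27320 - \left(-150 - 10278\right) = 27320 - -10428 = 27320 + 10428 = 37748$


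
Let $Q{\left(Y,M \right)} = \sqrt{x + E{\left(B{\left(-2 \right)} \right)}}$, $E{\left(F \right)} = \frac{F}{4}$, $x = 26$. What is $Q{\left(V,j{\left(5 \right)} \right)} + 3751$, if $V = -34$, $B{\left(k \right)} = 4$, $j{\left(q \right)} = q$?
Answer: $3751 + 3 \sqrt{3} \approx 3756.2$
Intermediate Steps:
$E{\left(F \right)} = \frac{F}{4}$ ($E{\left(F \right)} = F \frac{1}{4} = \frac{F}{4}$)
$Q{\left(Y,M \right)} = 3 \sqrt{3}$ ($Q{\left(Y,M \right)} = \sqrt{26 + \frac{1}{4} \cdot 4} = \sqrt{26 + 1} = \sqrt{27} = 3 \sqrt{3}$)
$Q{\left(V,j{\left(5 \right)} \right)} + 3751 = 3 \sqrt{3} + 3751 = 3751 + 3 \sqrt{3}$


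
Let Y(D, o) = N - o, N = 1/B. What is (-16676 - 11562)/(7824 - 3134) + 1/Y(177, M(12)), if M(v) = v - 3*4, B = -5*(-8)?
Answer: 11383/335 ≈ 33.979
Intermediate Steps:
B = 40
M(v) = -12 + v (M(v) = v - 12 = -12 + v)
N = 1/40 ≈ 0.025000
Y(D, o) = 1/40 - o
(-16676 - 11562)/(7824 - 3134) + 1/Y(177, M(12)) = (-16676 - 11562)/(7824 - 3134) + 1/(1/40 - (-12 + 12)) = -28238/4690 + 1/(1/40 - 1*0) = -28238*1/4690 + 1/(1/40 + 0) = -2017/335 + 1/(1/40) = -2017/335 + 40 = 11383/335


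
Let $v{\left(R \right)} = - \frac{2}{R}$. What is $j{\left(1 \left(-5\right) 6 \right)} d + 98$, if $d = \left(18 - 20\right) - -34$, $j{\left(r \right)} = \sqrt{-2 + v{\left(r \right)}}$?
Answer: $98 + \frac{32 i \sqrt{435}}{15} \approx 98.0 + 44.494 i$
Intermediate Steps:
$j{\left(r \right)} = \sqrt{-2 - \frac{2}{r}}$
$d = 32$ ($d = -2 + 34 = 32$)
$j{\left(1 \left(-5\right) 6 \right)} d + 98 = \sqrt{2} \sqrt{\frac{-1 - 1 \left(-5\right) 6}{1 \left(-5\right) 6}} \cdot 32 + 98 = \sqrt{2} \sqrt{\frac{-1 - \left(-5\right) 6}{\left(-5\right) 6}} \cdot 32 + 98 = \sqrt{2} \sqrt{\frac{-1 - -30}{-30}} \cdot 32 + 98 = \sqrt{2} \sqrt{- \frac{-1 + 30}{30}} \cdot 32 + 98 = \sqrt{2} \sqrt{\left(- \frac{1}{30}\right) 29} \cdot 32 + 98 = \sqrt{2} \sqrt{- \frac{29}{30}} \cdot 32 + 98 = \sqrt{2} \frac{i \sqrt{870}}{30} \cdot 32 + 98 = \frac{i \sqrt{435}}{15} \cdot 32 + 98 = \frac{32 i \sqrt{435}}{15} + 98 = 98 + \frac{32 i \sqrt{435}}{15}$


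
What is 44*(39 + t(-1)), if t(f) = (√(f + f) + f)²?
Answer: 1672 - 88*I*√2 ≈ 1672.0 - 124.45*I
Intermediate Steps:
t(f) = (f + √2*√f)² (t(f) = (√(2*f) + f)² = (√2*√f + f)² = (f + √2*√f)²)
44*(39 + t(-1)) = 44*(39 + (-1 + √2*√(-1))²) = 44*(39 + (-1 + √2*I)²) = 44*(39 + (-1 + I*√2)²) = 1716 + 44*(-1 + I*√2)²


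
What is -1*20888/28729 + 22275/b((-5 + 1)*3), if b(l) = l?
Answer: -213396377/114916 ≈ -1857.0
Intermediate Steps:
-1*20888/28729 + 22275/b((-5 + 1)*3) = -1*20888/28729 + 22275/(((-5 + 1)*3)) = -20888*1/28729 + 22275/((-4*3)) = -20888/28729 + 22275/(-12) = -20888/28729 + 22275*(-1/12) = -20888/28729 - 7425/4 = -213396377/114916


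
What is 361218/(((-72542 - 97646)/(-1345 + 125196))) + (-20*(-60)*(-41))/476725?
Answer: -426547101148863/1622657486 ≈ -2.6287e+5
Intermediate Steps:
361218/(((-72542 - 97646)/(-1345 + 125196))) + (-20*(-60)*(-41))/476725 = 361218/((-170188/123851)) + (1200*(-41))*(1/476725) = 361218/((-170188*1/123851)) - 49200*1/476725 = 361218/(-170188/123851) - 1968/19069 = 361218*(-123851/170188) - 1968/19069 = -22368605259/85094 - 1968/19069 = -426547101148863/1622657486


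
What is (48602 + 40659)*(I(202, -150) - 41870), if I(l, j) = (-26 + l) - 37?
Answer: -3724950791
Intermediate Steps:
I(l, j) = -63 + l
(48602 + 40659)*(I(202, -150) - 41870) = (48602 + 40659)*((-63 + 202) - 41870) = 89261*(139 - 41870) = 89261*(-41731) = -3724950791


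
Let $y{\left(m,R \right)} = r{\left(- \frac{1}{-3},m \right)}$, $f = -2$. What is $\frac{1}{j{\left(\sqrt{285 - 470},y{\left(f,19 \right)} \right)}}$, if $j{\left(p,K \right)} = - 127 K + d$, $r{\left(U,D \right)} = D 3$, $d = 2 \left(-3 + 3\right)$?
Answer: $\frac{1}{762} \approx 0.0013123$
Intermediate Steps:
$d = 0$ ($d = 2 \cdot 0 = 0$)
$r{\left(U,D \right)} = 3 D$
$y{\left(m,R \right)} = 3 m$
$j{\left(p,K \right)} = - 127 K$ ($j{\left(p,K \right)} = - 127 K + 0 = - 127 K$)
$\frac{1}{j{\left(\sqrt{285 - 470},y{\left(f,19 \right)} \right)}} = \frac{1}{\left(-127\right) 3 \left(-2\right)} = \frac{1}{\left(-127\right) \left(-6\right)} = \frac{1}{762}$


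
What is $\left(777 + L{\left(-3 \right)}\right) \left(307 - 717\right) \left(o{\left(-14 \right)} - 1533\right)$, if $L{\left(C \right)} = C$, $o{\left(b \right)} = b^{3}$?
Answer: $1357263180$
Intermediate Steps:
$\left(777 + L{\left(-3 \right)}\right) \left(307 - 717\right) \left(o{\left(-14 \right)} - 1533\right) = \left(777 - 3\right) \left(307 - 717\right) \left(\left(-14\right)^{3} - 1533\right) = 774 \left(-410\right) \left(-2744 - 1533\right) = \left(-317340\right) \left(-4277\right) = 1357263180$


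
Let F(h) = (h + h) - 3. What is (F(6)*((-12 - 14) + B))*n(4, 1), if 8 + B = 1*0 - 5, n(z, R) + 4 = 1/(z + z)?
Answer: 10881/8 ≈ 1360.1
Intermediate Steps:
F(h) = -3 + 2*h (F(h) = 2*h - 3 = -3 + 2*h)
n(z, R) = -4 + 1/(2*z) (n(z, R) = -4 + 1/(z + z) = -4 + 1/(2*z))
B = -13 (B = -8 + (1*0 - 5) = -8 + (0 - 5) = -8 - 5 = -13)
(F(6)*((-12 - 14) + B))*n(4, 1) = ((-3 + 2*6)*((-12 - 14) - 13))*(-4 + (1/2)/4) = ((-3 + 12)*(-26 - 13))*(-4 + (1/2)*(1/4)) = (9*(-39))*(-4 + 1/8) = -351*(-31/8) = 10881/8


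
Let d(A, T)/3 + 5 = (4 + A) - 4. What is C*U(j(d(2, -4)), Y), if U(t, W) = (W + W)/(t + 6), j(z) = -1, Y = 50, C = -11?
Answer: -220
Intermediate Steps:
d(A, T) = -15 + 3*A (d(A, T) = -15 + 3*((4 + A) - 4) = -15 + 3*A)
U(t, W) = 2*W/(6 + t) (U(t, W) = (2*W)/(6 + t) = 2*W/(6 + t))
C*U(j(d(2, -4)), Y) = -22*50/(6 - 1) = -22*50/5 = -11*20 = -220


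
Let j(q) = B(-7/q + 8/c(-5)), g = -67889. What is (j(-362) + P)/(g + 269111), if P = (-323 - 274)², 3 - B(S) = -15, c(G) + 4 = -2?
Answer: 39603/22358 ≈ 1.7713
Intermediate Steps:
c(G) = -6 (c(G) = -4 - 2 = -6)
B(S) = 18 (B(S) = 3 - 1*(-15) = 3 + 15 = 18)
j(q) = 18
P = 356409 (P = (-597)² = 356409)
(j(-362) + P)/(g + 269111) = (18 + 356409)/(-67889 + 269111) = 356427/201222 = 356427*(1/201222) = 39603/22358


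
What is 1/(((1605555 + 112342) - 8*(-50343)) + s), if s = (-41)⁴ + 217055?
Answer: 1/5163457 ≈ 1.9367e-7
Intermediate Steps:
s = 3042816 (s = 2825761 + 217055 = 3042816)
1/(((1605555 + 112342) - 8*(-50343)) + s) = 1/(((1605555 + 112342) - 8*(-50343)) + 3042816) = 1/((1717897 + 402744) + 3042816) = 1/(2120641 + 3042816) = 1/5163457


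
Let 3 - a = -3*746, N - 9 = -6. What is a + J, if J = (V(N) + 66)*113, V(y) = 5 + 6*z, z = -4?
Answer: 7552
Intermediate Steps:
N = 3 (N = 9 - 6 = 3)
V(y) = -19 (V(y) = 5 + 6*(-4) = 5 - 24 = -19)
a = 2241 (a = 3 - (-3)*746 = 3 - 1*(-2238) = 3 + 2238 = 2241)
J = 5311 (J = (-19 + 66)*113 = 47*113 = 5311)
a + J = 2241 + 5311 = 7552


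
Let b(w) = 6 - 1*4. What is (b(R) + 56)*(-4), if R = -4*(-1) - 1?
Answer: -232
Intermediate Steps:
R = 3 (R = 4 - 1 = 3)
b(w) = 2 (b(w) = 6 - 4 = 2)
(b(R) + 56)*(-4) = (2 + 56)*(-4) = 58*(-4) = -232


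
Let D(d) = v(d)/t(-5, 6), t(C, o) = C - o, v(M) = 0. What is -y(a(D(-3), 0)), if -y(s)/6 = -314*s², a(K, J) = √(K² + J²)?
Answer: 0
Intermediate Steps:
D(d) = 0 (D(d) = 0/(-5 - 1*6) = 0/(-5 - 6) = 0/(-11) = 0*(-1/11) = 0)
a(K, J) = √(J² + K²)
y(s) = 1884*s² (y(s) = -(-1884)*s² = 1884*s²)
-y(a(D(-3), 0)) = -1884*(√(0² + 0²))² = -1884*(√(0 + 0))² = -1884*(√0)² = -1884*0² = -1884*0 = -1*0 = 0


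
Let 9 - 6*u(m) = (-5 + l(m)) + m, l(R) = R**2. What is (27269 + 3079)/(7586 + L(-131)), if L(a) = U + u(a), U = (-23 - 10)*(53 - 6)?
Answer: 30348/3199 ≈ 9.4867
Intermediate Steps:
u(m) = 7/3 - m/6 - m**2/6 (u(m) = 3/2 - ((-5 + m**2) + m)/6 = 3/2 - (-5 + m + m**2)/6 = 3/2 + (5/6 - m/6 - m**2/6) = 7/3 - m/6 - m**2/6)
U = -1551 (U = -33*47 = -1551)
L(a) = -4646/3 - a/6 - a**2/6 (L(a) = -1551 + (7/3 - a/6 - a**2/6) = -4646/3 - a/6 - a**2/6)
(27269 + 3079)/(7586 + L(-131)) = (27269 + 3079)/(7586 + (-4646/3 - 1/6*(-131) - 1/6*(-131)**2)) = 30348/(7586 + (-4646/3 + 131/6 - 1/6*17161)) = 30348/(7586 + (-4646/3 + 131/6 - 17161/6)) = 30348/(7586 - 4387) = 30348/3199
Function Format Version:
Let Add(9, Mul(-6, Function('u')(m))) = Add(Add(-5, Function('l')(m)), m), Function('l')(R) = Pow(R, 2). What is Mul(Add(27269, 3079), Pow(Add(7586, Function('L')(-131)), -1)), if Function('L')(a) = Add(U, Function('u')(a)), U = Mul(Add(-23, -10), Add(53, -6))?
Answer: Rational(30348, 3199) ≈ 9.4867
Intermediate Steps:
Function('u')(m) = Add(Rational(7, 3), Mul(Rational(-1, 6), m), Mul(Rational(-1, 6), Pow(m, 2))) (Function('u')(m) = Add(Rational(3, 2), Mul(Rational(-1, 6), Add(Add(-5, Pow(m, 2)), m))) = Add(Rational(3, 2), Mul(Rational(-1, 6), Add(-5, m, Pow(m, 2)))) = Add(Rational(3, 2), Add(Rational(5, 6), Mul(Rational(-1, 6), m), Mul(Rational(-1, 6), Pow(m, 2)))) = Add(Rational(7, 3), Mul(Rational(-1, 6), m), Mul(Rational(-1, 6), Pow(m, 2))))
U = -1551 (U = Mul(-33, 47) = -1551)
Function('L')(a) = Add(Rational(-4646, 3), Mul(Rational(-1, 6), a), Mul(Rational(-1, 6), Pow(a, 2))) (Function('L')(a) = Add(-1551, Add(Rational(7, 3), Mul(Rational(-1, 6), a), Mul(Rational(-1, 6), Pow(a, 2)))) = Add(Rational(-4646, 3), Mul(Rational(-1, 6), a), Mul(Rational(-1, 6), Pow(a, 2))))
Mul(Add(27269, 3079), Pow(Add(7586, Function('L')(-131)), -1)) = Mul(Add(27269, 3079), Pow(Add(7586, Add(Rational(-4646, 3), Mul(Rational(-1, 6), -131), Mul(Rational(-1, 6), Pow(-131, 2)))), -1)) = Mul(30348, Pow(Add(7586, Add(Rational(-4646, 3), Rational(131, 6), Mul(Rational(-1, 6), 17161))), -1)) = Mul(30348, Pow(Add(7586, Add(Rational(-4646, 3), Rational(131, 6), Rational(-17161, 6))), -1)) = Mul(30348, Pow(Add(7586, -4387), -1)) = Mul(30348, Pow(3199, -1)) = Mul(30348, Rational(1, 3199)) = Rational(30348, 3199)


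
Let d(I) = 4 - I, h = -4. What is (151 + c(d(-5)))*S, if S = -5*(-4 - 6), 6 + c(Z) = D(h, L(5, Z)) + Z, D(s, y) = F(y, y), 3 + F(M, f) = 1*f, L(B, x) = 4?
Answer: 7750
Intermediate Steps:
F(M, f) = -3 + f (F(M, f) = -3 + 1*f = -3 + f)
D(s, y) = -3 + y
c(Z) = -5 + Z (c(Z) = -6 + ((-3 + 4) + Z) = -6 + (1 + Z) = -5 + Z)
S = 50 (S = -5*(-10) = 50)
(151 + c(d(-5)))*S = (151 + (-5 + (4 - 1*(-5))))*50 = (151 + (-5 + (4 + 5)))*50 = (151 + (-5 + 9))*50 = (151 + 4)*50 = 155*50 = 7750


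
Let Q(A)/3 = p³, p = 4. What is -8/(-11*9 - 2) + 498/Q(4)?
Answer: 8639/3232 ≈ 2.6730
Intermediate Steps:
Q(A) = 192 (Q(A) = 3*4³ = 3*64 = 192)
-8/(-11*9 - 2) + 498/Q(4) = -8/(-11*9 - 2) + 498/192 = -8/(-99 - 2) + 498*(1/192) = -8/(-101) + 83/32 = -8*(-1/101) + 83/32 = 8/101 + 83/32 = 8639/3232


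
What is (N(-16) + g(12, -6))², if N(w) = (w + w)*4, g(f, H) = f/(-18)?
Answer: 148996/9 ≈ 16555.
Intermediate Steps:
g(f, H) = -f/18 (g(f, H) = f*(-1/18) = -f/18)
N(w) = 8*w (N(w) = (2*w)*4 = 8*w)
(N(-16) + g(12, -6))² = (8*(-16) - 1/18*12)² = (-128 - ⅔)² = (-386/3)² = 148996/9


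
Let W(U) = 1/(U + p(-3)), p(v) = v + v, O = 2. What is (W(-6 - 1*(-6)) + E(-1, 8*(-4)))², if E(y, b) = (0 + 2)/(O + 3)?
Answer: 49/900 ≈ 0.054444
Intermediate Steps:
p(v) = 2*v
W(U) = 1/(-6 + U) (W(U) = 1/(U + 2*(-3)) = 1/(U - 6) = 1/(-6 + U))
E(y, b) = ⅖ (E(y, b) = (0 + 2)/(2 + 3) = 2/5 = 2*(⅕) = ⅖)
(W(-6 - 1*(-6)) + E(-1, 8*(-4)))² = (1/(-6 + (-6 - 1*(-6))) + ⅖)² = (1/(-6 + (-6 + 6)) + ⅖)² = (1/(-6 + 0) + ⅖)² = (1/(-6) + ⅖)² = (-⅙ + ⅖)² = (7/30)² = 49/900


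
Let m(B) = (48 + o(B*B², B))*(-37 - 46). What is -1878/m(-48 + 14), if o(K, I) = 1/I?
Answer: 63852/135373 ≈ 0.47167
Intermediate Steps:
m(B) = -3984 - 83/B (m(B) = (48 + 1/B)*(-37 - 46) = (48 + 1/B)*(-83) = -3984 - 83/B)
-1878/m(-48 + 14) = -1878/(-3984 - 83/(-48 + 14)) = -1878/(-3984 - 83/(-34)) = -1878/(-3984 - 83*(-1/34)) = -1878/(-3984 + 83/34) = -1878/(-135373/34) = -1878*(-34/135373) = 63852/135373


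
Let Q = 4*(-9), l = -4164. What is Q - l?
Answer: 4128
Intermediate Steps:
Q = -36
Q - l = -36 - 1*(-4164) = -36 + 4164 = 4128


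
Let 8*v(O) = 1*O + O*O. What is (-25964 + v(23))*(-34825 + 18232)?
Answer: 429675735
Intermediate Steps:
v(O) = O/8 + O²/8 (v(O) = (1*O + O*O)/8 = (O + O²)/8 = O/8 + O²/8)
(-25964 + v(23))*(-34825 + 18232) = (-25964 + (⅛)*23*(1 + 23))*(-34825 + 18232) = (-25964 + (⅛)*23*24)*(-16593) = (-25964 + 69)*(-16593) = -25895*(-16593) = 429675735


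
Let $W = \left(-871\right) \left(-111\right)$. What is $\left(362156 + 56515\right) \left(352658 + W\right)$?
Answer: $188125208469$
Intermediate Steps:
$W = 96681$
$\left(362156 + 56515\right) \left(352658 + W\right) = \left(362156 + 56515\right) \left(352658 + 96681\right) = 418671 \cdot 449339 = 188125208469$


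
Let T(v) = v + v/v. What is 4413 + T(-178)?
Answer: 4236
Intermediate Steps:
T(v) = 1 + v (T(v) = v + 1 = 1 + v)
4413 + T(-178) = 4413 + (1 - 178) = 4413 - 177 = 4236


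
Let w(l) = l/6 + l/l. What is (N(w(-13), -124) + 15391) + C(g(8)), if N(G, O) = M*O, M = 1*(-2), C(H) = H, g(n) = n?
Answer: 15647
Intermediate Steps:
w(l) = 1 + l/6 (w(l) = l*(⅙) + 1 = l/6 + 1 = 1 + l/6)
M = -2
N(G, O) = -2*O
(N(w(-13), -124) + 15391) + C(g(8)) = (-2*(-124) + 15391) + 8 = (248 + 15391) + 8 = 15639 + 8 = 15647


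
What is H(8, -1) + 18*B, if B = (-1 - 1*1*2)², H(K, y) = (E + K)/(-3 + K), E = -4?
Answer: 814/5 ≈ 162.80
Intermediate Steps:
H(K, y) = (-4 + K)/(-3 + K)
B = 9 (B = (-1 - 1*2)² = (-1 - 2)² = (-3)² = 9)
H(8, -1) + 18*B = (-4 + 8)/(-3 + 8) + 18*9 = 4/5 + 162 = (⅕)*4 + 162 = ⅘ + 162 = 814/5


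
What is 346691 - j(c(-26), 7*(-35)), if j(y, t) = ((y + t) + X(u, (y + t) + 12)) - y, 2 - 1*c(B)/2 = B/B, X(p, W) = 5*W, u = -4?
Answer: 348091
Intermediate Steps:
c(B) = 2 (c(B) = 4 - 2*B/B = 4 - 2*1 = 4 - 2 = 2)
j(y, t) = 60 + 5*y + 6*t (j(y, t) = ((y + t) + 5*((y + t) + 12)) - y = ((t + y) + 5*((t + y) + 12)) - y = ((t + y) + 5*(12 + t + y)) - y = ((t + y) + (60 + 5*t + 5*y)) - y = (60 + 6*t + 6*y) - y = 60 + 5*y + 6*t)
346691 - j(c(-26), 7*(-35)) = 346691 - (60 + 5*2 + 6*(7*(-35))) = 346691 - (60 + 10 + 6*(-245)) = 346691 - (60 + 10 - 1470) = 346691 - 1*(-1400) = 346691 + 1400 = 348091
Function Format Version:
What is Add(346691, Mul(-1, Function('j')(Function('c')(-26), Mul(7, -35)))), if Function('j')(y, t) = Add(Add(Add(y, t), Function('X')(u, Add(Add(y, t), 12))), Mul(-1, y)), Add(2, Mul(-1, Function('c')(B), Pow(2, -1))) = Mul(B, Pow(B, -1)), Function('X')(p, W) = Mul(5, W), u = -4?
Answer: 348091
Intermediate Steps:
Function('c')(B) = 2 (Function('c')(B) = Add(4, Mul(-2, Mul(B, Pow(B, -1)))) = Add(4, Mul(-2, 1)) = Add(4, -2) = 2)
Function('j')(y, t) = Add(60, Mul(5, y), Mul(6, t)) (Function('j')(y, t) = Add(Add(Add(y, t), Mul(5, Add(Add(y, t), 12))), Mul(-1, y)) = Add(Add(Add(t, y), Mul(5, Add(Add(t, y), 12))), Mul(-1, y)) = Add(Add(Add(t, y), Mul(5, Add(12, t, y))), Mul(-1, y)) = Add(Add(Add(t, y), Add(60, Mul(5, t), Mul(5, y))), Mul(-1, y)) = Add(Add(60, Mul(6, t), Mul(6, y)), Mul(-1, y)) = Add(60, Mul(5, y), Mul(6, t)))
Add(346691, Mul(-1, Function('j')(Function('c')(-26), Mul(7, -35)))) = Add(346691, Mul(-1, Add(60, Mul(5, 2), Mul(6, Mul(7, -35))))) = Add(346691, Mul(-1, Add(60, 10, Mul(6, -245)))) = Add(346691, Mul(-1, Add(60, 10, -1470))) = Add(346691, Mul(-1, -1400)) = Add(346691, 1400) = 348091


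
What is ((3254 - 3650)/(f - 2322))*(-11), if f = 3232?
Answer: 2178/455 ≈ 4.7868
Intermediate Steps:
((3254 - 3650)/(f - 2322))*(-11) = ((3254 - 3650)/(3232 - 2322))*(-11) = -396/910*(-11) = -396*1/910*(-11) = -198/455*(-11) = 2178/455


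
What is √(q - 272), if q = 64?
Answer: 4*I*√13 ≈ 14.422*I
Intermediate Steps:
√(q - 272) = √(64 - 272) = √(-208) = 4*I*√13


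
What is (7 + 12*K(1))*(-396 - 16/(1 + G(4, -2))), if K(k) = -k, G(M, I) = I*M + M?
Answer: 5860/3 ≈ 1953.3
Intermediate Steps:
G(M, I) = M + I*M
(7 + 12*K(1))*(-396 - 16/(1 + G(4, -2))) = (7 + 12*(-1*1))*(-396 - 16/(1 + 4*(1 - 2))) = (7 + 12*(-1))*(-396 - 16/(1 + 4*(-1))) = (7 - 12)*(-396 - 16/(1 - 4)) = -5*(-396 - 16/(-3)) = -5*(-396 - 16*(-⅓)) = -5*(-396 + 16/3) = -5*(-1172/3) = 5860/3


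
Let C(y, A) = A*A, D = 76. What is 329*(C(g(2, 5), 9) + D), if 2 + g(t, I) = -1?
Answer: 51653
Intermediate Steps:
g(t, I) = -3 (g(t, I) = -2 - 1 = -3)
C(y, A) = A²
329*(C(g(2, 5), 9) + D) = 329*(9² + 76) = 329*(81 + 76) = 329*157 = 51653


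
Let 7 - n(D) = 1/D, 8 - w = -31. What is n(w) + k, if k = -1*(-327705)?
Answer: 12780767/39 ≈ 3.2771e+5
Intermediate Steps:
w = 39 (w = 8 - (-1)*1*31 = 8 - (-1)*31 = 8 - 1*(-31) = 8 + 31 = 39)
n(D) = 7 - 1/D
k = 327705
n(w) + k = (7 - 1/39) + 327705 = 272/39 + 327705 = 12780767/39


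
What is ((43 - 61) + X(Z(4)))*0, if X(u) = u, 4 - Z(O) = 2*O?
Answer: 0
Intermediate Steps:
Z(O) = 4 - 2*O
((43 - 61) + X(Z(4)))*0 = ((43 - 61) + (4 - 2*4))*0 = (-18 + (4 - 8))*0 = (-18 - 4)*0 = -22*0 = 0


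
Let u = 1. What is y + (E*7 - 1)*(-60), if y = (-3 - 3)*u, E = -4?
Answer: 1734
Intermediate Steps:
y = -6 (y = (-3 - 3)*1 = -6*1 = -6)
y + (E*7 - 1)*(-60) = -6 + (-4*7 - 1)*(-60) = -6 + (-28 - 1)*(-60) = -6 - 29*(-60) = -6 + 1740 = 1734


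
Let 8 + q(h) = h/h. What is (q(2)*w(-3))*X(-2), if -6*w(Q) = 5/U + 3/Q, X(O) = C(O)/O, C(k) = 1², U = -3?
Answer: 14/9 ≈ 1.5556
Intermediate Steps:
q(h) = -7 (q(h) = -8 + h/h = -8 + 1 = -7)
C(k) = 1
X(O) = 1/O
w(Q) = 5/18 - 1/(2*Q) (w(Q) = -(5/(-3) + 3/Q)/6 = -(5*(-⅓) + 3/Q)/6 = -(-5/3 + 3/Q)/6 = 5/18 - 1/(2*Q))
(q(2)*w(-3))*X(-2) = -7*(-9 + 5*(-3))/(18*(-3))/(-2) = -7*(-1)*(-9 - 15)/(18*3)*(-½) = -7*(-1)*(-24)/(18*3)*(-½) = -7*4/9*(-½) = -28/9*(-½) = 14/9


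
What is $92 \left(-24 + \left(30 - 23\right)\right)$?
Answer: $-1564$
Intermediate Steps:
$92 \left(-24 + \left(30 - 23\right)\right) = 92 \left(-24 + 7\right) = 92 \left(-17\right) = -1564$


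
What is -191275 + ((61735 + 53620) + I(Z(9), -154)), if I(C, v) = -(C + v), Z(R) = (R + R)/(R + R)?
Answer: -75767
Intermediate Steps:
Z(R) = 1 (Z(R) = (2*R)/((2*R)) = (2*R)*(1/(2*R)) = 1)
I(C, v) = -C - v
-191275 + ((61735 + 53620) + I(Z(9), -154)) = -191275 + ((61735 + 53620) + (-1*1 - 1*(-154))) = -191275 + (115355 + (-1 + 154)) = -191275 + (115355 + 153) = -191275 + 115508 = -75767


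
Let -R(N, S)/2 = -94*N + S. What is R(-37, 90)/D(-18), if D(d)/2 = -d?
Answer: -1784/9 ≈ -198.22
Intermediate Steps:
D(d) = -2*d (D(d) = 2*(-d) = -2*d)
R(N, S) = -2*S + 188*N (R(N, S) = -2*(-94*N + S) = -2*(S - 94*N) = -2*S + 188*N)
R(-37, 90)/D(-18) = (-2*90 + 188*(-37))/((-2*(-18))) = (-180 - 6956)/36 = -7136*1/36 = -1784/9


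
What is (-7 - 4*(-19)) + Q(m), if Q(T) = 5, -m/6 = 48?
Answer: 74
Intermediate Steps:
m = -288 (m = -6*48 = -288)
(-7 - 4*(-19)) + Q(m) = (-7 - 4*(-19)) + 5 = (-7 + 76) + 5 = 69 + 5 = 74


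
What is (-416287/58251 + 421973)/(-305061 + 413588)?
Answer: 24579932936/6321806277 ≈ 3.8881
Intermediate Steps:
(-416287/58251 + 421973)/(-305061 + 413588) = (-416287*1/58251 + 421973)/108527 = (-416287/58251 + 421973)*(1/108527) = (24579932936/58251)*(1/108527) = 24579932936/6321806277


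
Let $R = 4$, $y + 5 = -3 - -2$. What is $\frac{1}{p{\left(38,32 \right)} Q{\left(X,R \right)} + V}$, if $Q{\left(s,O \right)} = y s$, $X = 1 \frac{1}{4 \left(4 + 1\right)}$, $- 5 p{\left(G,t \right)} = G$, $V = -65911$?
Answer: $- \frac{25}{1647718} \approx -1.5172 \cdot 10^{-5}$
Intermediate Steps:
$y = -6$ ($y = -5 - 1 = -6$)
$p{\left(G,t \right)} = - \frac{G}{5}$
$X = \frac{1}{20}$ ($X = 1 \frac{1}{4 \cdot 5} = 1 \cdot \frac{1}{20} = \frac{1}{20} \approx 0.05$)
$Q{\left(s,O \right)} = - 6 s$
$\frac{1}{p{\left(38,32 \right)} Q{\left(X,R \right)} + V} = \frac{1}{\left(- \frac{1}{5}\right) 38 \left(\left(-6\right) \frac{1}{20}\right) - 65911} = \frac{1}{\left(- \frac{38}{5}\right) \left(- \frac{3}{10}\right) - 65911} = \frac{1}{\frac{57}{25} - 65911} = \frac{1}{- \frac{1647718}{25}} = - \frac{25}{1647718}$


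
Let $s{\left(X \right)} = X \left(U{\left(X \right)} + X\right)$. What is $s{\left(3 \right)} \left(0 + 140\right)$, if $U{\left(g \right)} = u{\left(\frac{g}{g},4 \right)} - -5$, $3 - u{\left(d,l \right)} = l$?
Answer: $2940$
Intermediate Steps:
$u{\left(d,l \right)} = 3 - l$
$U{\left(g \right)} = 4$ ($U{\left(g \right)} = \left(3 - 4\right) - -5 = \left(3 - 4\right) + 5 = -1 + 5 = 4$)
$s{\left(X \right)} = X \left(4 + X\right)$
$s{\left(3 \right)} \left(0 + 140\right) = 3 \left(4 + 3\right) \left(0 + 140\right) = 3 \cdot 7 \cdot 140 = 21 \cdot 140 = 2940$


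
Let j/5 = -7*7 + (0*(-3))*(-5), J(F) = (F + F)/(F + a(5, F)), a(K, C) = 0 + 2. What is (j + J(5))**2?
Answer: 2907025/49 ≈ 59327.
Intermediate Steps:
a(K, C) = 2
J(F) = 2*F/(2 + F) (J(F) = (F + F)/(F + 2) = (2*F)/(2 + F) = 2*F/(2 + F))
j = -245 (j = 5*(-7*7 + (0*(-3))*(-5)) = 5*(-49 + 0*(-5)) = 5*(-49 + 0) = 5*(-49) = -245)
(j + J(5))**2 = (-245 + 2*5/(2 + 5))**2 = (-245 + 2*5/7)**2 = (-245 + 2*5*(1/7))**2 = (-245 + 10/7)**2 = (-1705/7)**2 = 2907025/49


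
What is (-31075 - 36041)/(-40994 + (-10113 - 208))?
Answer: 22372/17105 ≈ 1.3079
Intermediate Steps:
(-31075 - 36041)/(-40994 + (-10113 - 208)) = -67116/(-40994 - 10321) = -67116/(-51315) = -67116*(-1/51315) = 22372/17105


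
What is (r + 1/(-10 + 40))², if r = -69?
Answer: 4280761/900 ≈ 4756.4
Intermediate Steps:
(r + 1/(-10 + 40))² = (-69 + 1/(-10 + 40))² = (-69 + 1/30)² = (-2069/30)² = 4280761/900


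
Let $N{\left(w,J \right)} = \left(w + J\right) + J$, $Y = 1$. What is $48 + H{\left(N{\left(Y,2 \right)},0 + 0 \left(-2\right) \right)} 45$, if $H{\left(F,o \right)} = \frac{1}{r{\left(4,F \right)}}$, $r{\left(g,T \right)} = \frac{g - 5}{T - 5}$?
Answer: $48$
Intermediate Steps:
$r{\left(g,T \right)} = \frac{-5 + g}{-5 + T}$
$N{\left(w,J \right)} = w + 2 J$ ($N{\left(w,J \right)} = \left(J + w\right) + J = w + 2 J$)
$H{\left(F,o \right)} = 5 - F$ ($H{\left(F,o \right)} = \frac{1}{\frac{1}{-5 + F} \left(-5 + 4\right)} = \frac{1}{\frac{1}{-5 + F} \left(-1\right)} = \frac{1}{\left(-1\right) \frac{1}{-5 + F}} = 5 - F$)
$48 + H{\left(N{\left(Y,2 \right)},0 + 0 \left(-2\right) \right)} 45 = 48 + \left(5 - \left(1 + 2 \cdot 2\right)\right) 45 = 48 + \left(5 - \left(1 + 4\right)\right) 45 = 48 + \left(5 - 5\right) 45 = 48 + 0 \cdot 45 = 48 + 0 = 48$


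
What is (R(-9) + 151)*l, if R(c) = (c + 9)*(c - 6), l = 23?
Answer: 3473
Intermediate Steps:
R(c) = (-6 + c)*(9 + c) (R(c) = (9 + c)*(-6 + c) = (-6 + c)*(9 + c))
(R(-9) + 151)*l = ((-54 + (-9)² + 3*(-9)) + 151)*23 = ((-54 + 81 - 27) + 151)*23 = (0 + 151)*23 = 151*23 = 3473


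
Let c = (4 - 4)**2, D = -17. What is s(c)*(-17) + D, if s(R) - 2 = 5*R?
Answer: -51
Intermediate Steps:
c = 0 (c = 0**2 = 0)
s(R) = 2 + 5*R
s(c)*(-17) + D = (2 + 5*0)*(-17) - 17 = (2 + 0)*(-17) - 17 = 2*(-17) - 17 = -34 - 17 = -51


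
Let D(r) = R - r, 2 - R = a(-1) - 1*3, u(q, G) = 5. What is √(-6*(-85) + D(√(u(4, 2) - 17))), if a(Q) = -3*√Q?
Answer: √(515 + 3*I - 2*I*√3) ≈ 22.694 - 0.0102*I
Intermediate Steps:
R = 5 + 3*I (R = 2 - (-3*I - 1*3) = 2 - (-3*I - 3) = 2 - (-3 - 3*I) = 2 + (3 + 3*I) = 5 + 3*I ≈ 5.0 + 3.0*I)
D(r) = 5 - r + 3*I (D(r) = (5 + 3*I) - r = 5 - r + 3*I)
√(-6*(-85) + D(√(u(4, 2) - 17))) = √(-6*(-85) + (5 - √(5 - 17) + 3*I)) = √(510 + (5 - √(-12) + 3*I)) = √(510 + (5 - 2*I*√3 + 3*I)) = √(510 + (5 + 3*I - 2*I*√3)) = √(515 + 3*I - 2*I*√3)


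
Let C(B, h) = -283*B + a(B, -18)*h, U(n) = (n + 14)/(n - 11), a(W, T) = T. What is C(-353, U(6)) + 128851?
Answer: 228822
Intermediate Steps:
U(n) = (14 + n)/(-11 + n)
C(B, h) = -283*B - 18*h
C(-353, U(6)) + 128851 = (-283*(-353) - 18*(14 + 6)/(-11 + 6)) + 128851 = (99899 - 18*20/(-5)) + 128851 = (99899 - (-18)*20/5) + 128851 = (99899 - 18*(-4)) + 128851 = (99899 + 72) + 128851 = 99971 + 128851 = 228822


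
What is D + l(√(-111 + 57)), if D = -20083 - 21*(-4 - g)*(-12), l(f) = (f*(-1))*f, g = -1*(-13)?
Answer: -24313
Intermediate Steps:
g = 13
l(f) = -f² (l(f) = (-f)*f = -f²)
D = -24367 (D = -20083 - 21*(-4 - 1*13)*(-12) = -20083 - 21*(-4 - 13)*(-12) = -20083 - 21*(-17)*(-12) = -20083 + 357*(-12) = -20083 - 4284 = -24367)
D + l(√(-111 + 57)) = -24367 - (√(-111 + 57))² = -24367 - (√(-54))² = -24367 - (3*I*√6)² = -24367 - 1*(-54) = -24367 + 54 = -24313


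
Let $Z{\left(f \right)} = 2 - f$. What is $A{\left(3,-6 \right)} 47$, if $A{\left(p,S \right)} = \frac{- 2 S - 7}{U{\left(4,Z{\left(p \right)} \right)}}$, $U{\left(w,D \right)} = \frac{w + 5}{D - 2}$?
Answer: $- \frac{235}{3} \approx -78.333$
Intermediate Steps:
$U{\left(w,D \right)} = \frac{5 + w}{-2 + D}$
$A{\left(p,S \right)} = - \frac{p \left(-7 - 2 S\right)}{9}$ ($A{\left(p,S \right)} = \frac{- 2 S - 7}{\frac{1}{-2 - \left(-2 + p\right)} \left(5 + 4\right)} = \frac{-7 - 2 S}{\frac{1}{\left(-1\right) p} 9} = \frac{-7 - 2 S}{- \frac{1}{p} 9} = \frac{-7 - 2 S}{\left(-9\right) \frac{1}{p}} = \left(-7 - 2 S\right) \left(- \frac{p}{9}\right) = - \frac{p \left(-7 - 2 S\right)}{9}$)
$A{\left(3,-6 \right)} 47 = \frac{1}{9} \cdot 3 \left(7 + 2 \left(-6\right)\right) 47 = \frac{1}{9} \cdot 3 \left(7 - 12\right) 47 = \frac{1}{9} \cdot 3 \left(-5\right) 47 = \left(- \frac{5}{3}\right) 47 = - \frac{235}{3}$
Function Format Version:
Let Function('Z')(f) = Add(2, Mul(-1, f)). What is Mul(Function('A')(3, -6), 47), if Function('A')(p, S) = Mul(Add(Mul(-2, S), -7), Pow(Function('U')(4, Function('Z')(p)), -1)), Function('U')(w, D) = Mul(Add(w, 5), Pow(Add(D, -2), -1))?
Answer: Rational(-235, 3) ≈ -78.333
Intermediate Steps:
Function('U')(w, D) = Mul(Pow(Add(-2, D), -1), Add(5, w)) (Function('U')(w, D) = Mul(Add(5, w), Pow(Add(-2, D), -1)) = Mul(Pow(Add(-2, D), -1), Add(5, w)))
Function('A')(p, S) = Mul(Rational(-1, 9), p, Add(-7, Mul(-2, S))) (Function('A')(p, S) = Mul(Add(Mul(-2, S), -7), Pow(Mul(Pow(Add(-2, Add(2, Mul(-1, p))), -1), Add(5, 4)), -1)) = Mul(Add(-7, Mul(-2, S)), Pow(Mul(Pow(Mul(-1, p), -1), 9), -1)) = Mul(Add(-7, Mul(-2, S)), Pow(Mul(Mul(-1, Pow(p, -1)), 9), -1)) = Mul(Add(-7, Mul(-2, S)), Pow(Mul(-9, Pow(p, -1)), -1)) = Mul(Add(-7, Mul(-2, S)), Mul(Rational(-1, 9), p)) = Mul(Rational(-1, 9), p, Add(-7, Mul(-2, S))))
Mul(Function('A')(3, -6), 47) = Mul(Mul(Rational(1, 9), 3, Add(7, Mul(2, -6))), 47) = Mul(Mul(Rational(1, 9), 3, Add(7, -12)), 47) = Mul(Mul(Rational(1, 9), 3, -5), 47) = Mul(Rational(-5, 3), 47) = Rational(-235, 3)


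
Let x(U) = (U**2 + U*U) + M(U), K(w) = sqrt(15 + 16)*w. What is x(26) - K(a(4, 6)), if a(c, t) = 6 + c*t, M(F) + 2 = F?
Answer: 1376 - 30*sqrt(31) ≈ 1209.0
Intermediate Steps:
M(F) = -2 + F
K(w) = w*sqrt(31) (K(w) = sqrt(31)*w = w*sqrt(31))
x(U) = -2 + U + 2*U**2 (x(U) = (U**2 + U*U) + (-2 + U) = (U**2 + U**2) + (-2 + U) = 2*U**2 + (-2 + U) = -2 + U + 2*U**2)
x(26) - K(a(4, 6)) = (-2 + 26 + 2*26**2) - (6 + 4*6)*sqrt(31) = (-2 + 26 + 2*676) - (6 + 24)*sqrt(31) = (-2 + 26 + 1352) - 30*sqrt(31) = 1376 - 30*sqrt(31)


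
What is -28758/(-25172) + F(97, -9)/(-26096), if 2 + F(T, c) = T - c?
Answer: 1669310/1466269 ≈ 1.1385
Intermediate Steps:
F(T, c) = -2 + T - c (F(T, c) = -2 + (T - c) = -2 + T - c)
-28758/(-25172) + F(97, -9)/(-26096) = -28758/(-25172) + (-2 + 97 - 1*(-9))/(-26096) = -28758*(-1/25172) + (-2 + 97 + 9)*(-1/26096) = 14379/12586 + 104*(-1/26096) = 14379/12586 - 13/3262 = 1669310/1466269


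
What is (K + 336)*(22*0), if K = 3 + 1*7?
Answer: 0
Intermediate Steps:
K = 10 (K = 3 + 7 = 10)
(K + 336)*(22*0) = (10 + 336)*(22*0) = 346*0 = 0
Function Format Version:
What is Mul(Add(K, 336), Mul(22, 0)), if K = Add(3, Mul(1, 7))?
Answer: 0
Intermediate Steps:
K = 10 (K = Add(3, 7) = 10)
Mul(Add(K, 336), Mul(22, 0)) = Mul(Add(10, 336), Mul(22, 0)) = Mul(346, 0) = 0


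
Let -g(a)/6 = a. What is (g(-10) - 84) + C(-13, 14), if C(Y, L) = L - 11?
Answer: -21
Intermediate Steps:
C(Y, L) = -11 + L
g(a) = -6*a
(g(-10) - 84) + C(-13, 14) = (-6*(-10) - 84) + (-11 + 14) = (60 - 84) + 3 = -24 + 3 = -21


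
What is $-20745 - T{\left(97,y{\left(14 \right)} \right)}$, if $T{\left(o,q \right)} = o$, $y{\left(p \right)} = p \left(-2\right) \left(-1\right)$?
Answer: $-20842$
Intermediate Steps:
$y{\left(p \right)} = 2 p$ ($y{\left(p \right)} = - 2 p \left(-1\right) = 2 p$)
$-20745 - T{\left(97,y{\left(14 \right)} \right)} = -20745 - 97 = -20842$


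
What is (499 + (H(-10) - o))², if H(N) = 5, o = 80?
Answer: 179776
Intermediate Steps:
(499 + (H(-10) - o))² = (499 + (5 - 1*80))² = (499 + (5 - 80))² = (499 - 75)² = 424² = 179776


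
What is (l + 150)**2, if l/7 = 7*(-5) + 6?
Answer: 2809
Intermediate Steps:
l = -203 (l = 7*(7*(-5) + 6) = 7*(-35 + 6) = 7*(-29) = -203)
(l + 150)**2 = (-203 + 150)**2 = (-53)**2 = 2809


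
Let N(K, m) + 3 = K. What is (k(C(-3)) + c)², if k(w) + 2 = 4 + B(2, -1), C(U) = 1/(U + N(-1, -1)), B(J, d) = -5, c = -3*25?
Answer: 6084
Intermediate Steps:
c = -75
N(K, m) = -3 + K
C(U) = 1/(-4 + U) (C(U) = 1/(U + (-3 - 1)) = 1/(U - 4) = 1/(-4 + U))
k(w) = -3 (k(w) = -2 + (4 - 5) = -2 - 1 = -3)
(k(C(-3)) + c)² = (-3 - 75)² = (-78)² = 6084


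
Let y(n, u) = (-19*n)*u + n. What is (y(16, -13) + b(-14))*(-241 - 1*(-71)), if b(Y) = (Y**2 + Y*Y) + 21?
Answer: -744770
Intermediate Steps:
y(n, u) = n - 19*n*u (y(n, u) = -19*n*u + n = n - 19*n*u)
b(Y) = 21 + 2*Y**2 (b(Y) = (Y**2 + Y**2) + 21 = 2*Y**2 + 21 = 21 + 2*Y**2)
(y(16, -13) + b(-14))*(-241 - 1*(-71)) = (16*(1 - 19*(-13)) + (21 + 2*(-14)**2))*(-241 - 1*(-71)) = (16*(1 + 247) + (21 + 2*196))*(-241 + 71) = (16*248 + (21 + 392))*(-170) = (3968 + 413)*(-170) = 4381*(-170) = -744770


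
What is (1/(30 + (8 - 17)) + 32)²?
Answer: 452929/441 ≈ 1027.1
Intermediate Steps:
(1/(30 + (8 - 17)) + 32)² = (1/(30 - 9) + 32)² = (1/21 + 32)² = (673/21)² = 452929/441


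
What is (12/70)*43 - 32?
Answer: -862/35 ≈ -24.629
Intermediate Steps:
(12/70)*43 - 32 = (12*(1/70))*43 - 32 = (6/35)*43 - 32 = 258/35 - 32 = -862/35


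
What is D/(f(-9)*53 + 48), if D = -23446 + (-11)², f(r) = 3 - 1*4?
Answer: 4665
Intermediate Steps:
f(r) = -1 (f(r) = 3 - 4 = -1)
D = -23325 (D = -23446 + 121 = -23325)
D/(f(-9)*53 + 48) = -23325/(-1*53 + 48) = -23325/(-53 + 48) = -23325/(-5) = -23325*(-⅕) = 4665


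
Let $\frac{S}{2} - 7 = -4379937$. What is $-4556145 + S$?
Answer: $-13316005$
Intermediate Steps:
$S = -8759860$ ($S = 14 + 2 \left(-4379937\right) = 14 - 8759874 = -8759860$)
$-4556145 + S = -4556145 - 8759860 = -13316005$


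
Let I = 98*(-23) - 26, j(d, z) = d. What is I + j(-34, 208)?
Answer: -2314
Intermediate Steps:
I = -2280 (I = -2254 - 26 = -2280)
I + j(-34, 208) = -2280 - 34 = -2314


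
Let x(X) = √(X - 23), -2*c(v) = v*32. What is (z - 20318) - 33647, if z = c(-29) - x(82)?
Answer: -53501 - √59 ≈ -53509.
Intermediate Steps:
c(v) = -16*v (c(v) = -v*32/2 = -16*v)
x(X) = √(-23 + X)
z = 464 - √59 (z = -16*(-29) - √(-23 + 82) = 464 - √59 ≈ 456.32)
(z - 20318) - 33647 = ((464 - √59) - 20318) - 33647 = (-19854 - √59) - 33647 = -53501 - √59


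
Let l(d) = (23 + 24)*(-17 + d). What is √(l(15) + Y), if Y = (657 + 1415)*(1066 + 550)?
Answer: √3348258 ≈ 1829.8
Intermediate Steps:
l(d) = -799 + 47*d (l(d) = 47*(-17 + d) = -799 + 47*d)
Y = 3348352 (Y = 2072*1616 = 3348352)
√(l(15) + Y) = √((-799 + 47*15) + 3348352) = √((-799 + 705) + 3348352) = √(-94 + 3348352) = √3348258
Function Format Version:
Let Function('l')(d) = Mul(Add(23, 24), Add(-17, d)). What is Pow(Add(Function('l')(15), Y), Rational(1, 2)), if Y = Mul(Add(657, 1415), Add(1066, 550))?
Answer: Pow(3348258, Rational(1, 2)) ≈ 1829.8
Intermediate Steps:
Function('l')(d) = Add(-799, Mul(47, d)) (Function('l')(d) = Mul(47, Add(-17, d)) = Add(-799, Mul(47, d)))
Y = 3348352 (Y = Mul(2072, 1616) = 3348352)
Pow(Add(Function('l')(15), Y), Rational(1, 2)) = Pow(Add(Add(-799, Mul(47, 15)), 3348352), Rational(1, 2)) = Pow(Add(Add(-799, 705), 3348352), Rational(1, 2)) = Pow(Add(-94, 3348352), Rational(1, 2)) = Pow(3348258, Rational(1, 2))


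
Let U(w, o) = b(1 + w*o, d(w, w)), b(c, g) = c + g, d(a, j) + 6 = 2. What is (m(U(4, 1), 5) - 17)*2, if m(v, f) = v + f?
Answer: -22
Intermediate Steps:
d(a, j) = -4 (d(a, j) = -6 + 2 = -4)
U(w, o) = -3 + o*w (U(w, o) = (1 + w*o) - 4 = (1 + o*w) - 4 = -3 + o*w)
m(v, f) = f + v
(m(U(4, 1), 5) - 17)*2 = ((5 + (-3 + 1*4)) - 17)*2 = ((5 + (-3 + 4)) - 17)*2 = ((5 + 1) - 17)*2 = (6 - 17)*2 = -11*2 = -22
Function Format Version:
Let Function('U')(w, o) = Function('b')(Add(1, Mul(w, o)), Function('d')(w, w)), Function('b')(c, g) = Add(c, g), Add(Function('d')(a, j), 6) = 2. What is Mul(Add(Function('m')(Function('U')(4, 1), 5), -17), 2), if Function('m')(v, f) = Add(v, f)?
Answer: -22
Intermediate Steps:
Function('d')(a, j) = -4 (Function('d')(a, j) = Add(-6, 2) = -4)
Function('U')(w, o) = Add(-3, Mul(o, w)) (Function('U')(w, o) = Add(Add(1, Mul(w, o)), -4) = Add(Add(1, Mul(o, w)), -4) = Add(-3, Mul(o, w)))
Function('m')(v, f) = Add(f, v)
Mul(Add(Function('m')(Function('U')(4, 1), 5), -17), 2) = Mul(Add(Add(5, Add(-3, Mul(1, 4))), -17), 2) = Mul(Add(Add(5, Add(-3, 4)), -17), 2) = Mul(Add(Add(5, 1), -17), 2) = Mul(Add(6, -17), 2) = Mul(-11, 2) = -22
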